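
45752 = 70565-24813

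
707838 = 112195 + 595643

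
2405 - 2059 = 346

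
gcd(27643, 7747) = 1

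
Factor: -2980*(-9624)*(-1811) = -1*2^5*3^1*5^1*149^1*401^1*1811^1 = -51938610720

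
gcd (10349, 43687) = 79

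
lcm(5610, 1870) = 5610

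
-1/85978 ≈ -0.0000116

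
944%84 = 20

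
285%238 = 47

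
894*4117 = 3680598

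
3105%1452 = 201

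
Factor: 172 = 2^2*43^1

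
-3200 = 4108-7308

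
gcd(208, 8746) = 2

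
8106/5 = 1621 + 1/5 = 1621.20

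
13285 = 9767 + 3518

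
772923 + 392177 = 1165100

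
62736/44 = 1425 + 9/11 ≈ 1425.82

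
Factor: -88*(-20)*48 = 2^9*3^1*5^1*11^1 = 84480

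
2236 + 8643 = 10879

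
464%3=2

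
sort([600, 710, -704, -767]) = [-767, -704, 600, 710]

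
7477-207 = 7270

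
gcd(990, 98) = 2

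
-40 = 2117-2157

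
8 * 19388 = 155104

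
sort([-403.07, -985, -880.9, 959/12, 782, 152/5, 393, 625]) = [-985, -880.9, -403.07, 152/5, 959/12, 393, 625, 782]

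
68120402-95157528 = -27037126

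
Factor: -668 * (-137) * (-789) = -1 * 2^2 * 3^1 * 137^1 * 167^1 * 263^1 = -72206124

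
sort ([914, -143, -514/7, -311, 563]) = [-311, -143, -514/7, 563, 914]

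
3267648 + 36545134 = 39812782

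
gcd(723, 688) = 1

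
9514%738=658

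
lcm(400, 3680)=18400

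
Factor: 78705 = 3^3*5^1*11^1*53^1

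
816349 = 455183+361166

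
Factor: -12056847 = -1*3^1*11^1*131^1*2789^1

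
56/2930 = 28/1465 ≈ 0.0191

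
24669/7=3524+1/7 ≈ 3524.14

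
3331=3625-294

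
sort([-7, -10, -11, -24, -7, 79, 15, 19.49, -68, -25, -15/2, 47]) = [-68, -25, -24, -11, -10, -15/2, -7, -7, 15, 19.49, 47, 79]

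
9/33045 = 3/11015 ≈ 0.000272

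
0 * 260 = 0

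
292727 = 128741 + 163986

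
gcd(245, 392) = 49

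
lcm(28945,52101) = 260505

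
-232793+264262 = 31469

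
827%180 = 107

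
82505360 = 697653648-615148288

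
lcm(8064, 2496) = 104832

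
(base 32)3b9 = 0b110101101001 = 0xd69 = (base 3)11201011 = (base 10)3433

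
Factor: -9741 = -1*3^1*17^1*191^1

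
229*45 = 10305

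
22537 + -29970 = -7433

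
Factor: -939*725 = -1*3^1*5^2*29^1*313^1 = -680775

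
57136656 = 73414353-16277697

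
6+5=11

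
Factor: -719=-1*719^1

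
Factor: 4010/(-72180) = -1 * 2^(-1) * 3^(-2) = -1/18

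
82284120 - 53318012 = 28966108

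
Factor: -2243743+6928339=2^2*3^1*7^2*31^1*257^1=4684596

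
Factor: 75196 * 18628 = 2^4 * 11^1 * 1709^1 * 4657^1 = 1400751088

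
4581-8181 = -3600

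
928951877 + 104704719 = 1033656596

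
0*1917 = 0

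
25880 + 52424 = 78304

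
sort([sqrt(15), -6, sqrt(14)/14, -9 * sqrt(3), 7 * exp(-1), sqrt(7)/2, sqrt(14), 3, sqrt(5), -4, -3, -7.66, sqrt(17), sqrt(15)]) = [-9 * sqrt(3), -7.66, -6, -4, -3, sqrt(14)/14, sqrt(7)/2, sqrt(5), 7 * exp(-1), 3, sqrt(14), sqrt(15), sqrt(15), sqrt(17)]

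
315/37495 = 63/7499 ≈ 0.00840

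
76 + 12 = 88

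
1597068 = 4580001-2982933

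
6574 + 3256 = 9830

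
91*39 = 3549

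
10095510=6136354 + 3959156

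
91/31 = 2 + 29/31 ≈ 2.94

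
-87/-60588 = 29/20196 ≈ 0.00144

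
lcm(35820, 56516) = 2543220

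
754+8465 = 9219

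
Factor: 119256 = 2^3*3^1*4969^1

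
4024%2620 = 1404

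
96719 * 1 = 96719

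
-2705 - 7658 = -10363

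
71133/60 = 1185 + 11/20 = 1185.55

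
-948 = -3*316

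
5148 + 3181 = 8329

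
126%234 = 126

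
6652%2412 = 1828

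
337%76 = 33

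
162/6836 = 81/3418 ≈ 0.0237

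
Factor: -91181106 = -1 * 2^1 * 3^3 * 31^1 * 54469^1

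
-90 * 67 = -6030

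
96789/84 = 4609/4 = 1152.25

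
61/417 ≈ 0.146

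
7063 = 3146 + 3917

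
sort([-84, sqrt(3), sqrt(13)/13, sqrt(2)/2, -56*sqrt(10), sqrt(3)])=[-56*sqrt(10), -84, sqrt(13)/13, sqrt(2)/2, sqrt(3), sqrt(3)]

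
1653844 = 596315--1057529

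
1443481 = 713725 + 729756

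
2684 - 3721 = -1037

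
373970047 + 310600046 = 684570093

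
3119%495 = 149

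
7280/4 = 1820 = 1820.00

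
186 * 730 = 135780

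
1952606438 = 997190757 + 955415681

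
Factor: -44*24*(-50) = 2^6*3^1*5^2*11^1 = 52800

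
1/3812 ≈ 0.000262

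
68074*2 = 136148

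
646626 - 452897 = 193729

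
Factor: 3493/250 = 2^(-1)*5^(-3)*7^1*499^1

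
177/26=6 + 21/26 ≈ 6.81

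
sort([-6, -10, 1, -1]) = [-10, -6, -1, 1]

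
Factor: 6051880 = 2^3 * 5^1 * 19^1 * 7963^1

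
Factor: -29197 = -1*7^1*43^1*97^1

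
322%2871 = 322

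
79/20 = 3 + 19/20 = 3.95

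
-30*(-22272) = 668160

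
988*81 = 80028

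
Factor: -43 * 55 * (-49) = 5^1 * 7^2 * 11^1 * 43^1 = 115885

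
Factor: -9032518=-1*2^1*11^1*151^1*2719^1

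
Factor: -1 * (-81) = 3^4 = 81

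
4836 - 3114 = 1722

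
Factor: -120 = -1*2^3*3^1*5^1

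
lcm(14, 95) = 1330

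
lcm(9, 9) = 9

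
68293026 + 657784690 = 726077716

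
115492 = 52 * 2221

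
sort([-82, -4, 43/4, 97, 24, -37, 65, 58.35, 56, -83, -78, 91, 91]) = [-83, -82, -78, -37, -4, 43/4, 24, 56, 58.35, 65, 91, 91, 97]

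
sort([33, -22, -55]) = [-55, -22, 33]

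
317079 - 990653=-673574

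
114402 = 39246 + 75156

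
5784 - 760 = 5024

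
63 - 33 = 30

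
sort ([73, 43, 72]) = [43, 72, 73]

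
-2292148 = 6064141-8356289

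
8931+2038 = 10969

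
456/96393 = 152/32131 ≈ 0.00473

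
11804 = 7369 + 4435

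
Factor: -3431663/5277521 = -1 * 191^(-1) * 439^1 * 7817^1 * 27631^(-1) 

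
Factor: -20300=-1*2^2*5^2*7^1*29^1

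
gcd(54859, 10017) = 7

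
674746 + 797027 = 1471773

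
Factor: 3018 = 2^1*3^1*503^1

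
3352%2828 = 524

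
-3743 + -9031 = -12774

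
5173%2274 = 625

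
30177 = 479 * 63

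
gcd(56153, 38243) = 1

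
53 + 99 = 152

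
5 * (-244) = -1220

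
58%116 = 58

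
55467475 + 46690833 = 102158308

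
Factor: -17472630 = -1*2^1*3^1*5^1*7^1*83203^1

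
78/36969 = 26/12323 ≈ 0.00211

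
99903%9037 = 496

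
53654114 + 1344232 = 54998346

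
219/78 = 73/26 ≈ 2.81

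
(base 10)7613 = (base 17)195e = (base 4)1312331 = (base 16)1dbd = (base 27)abq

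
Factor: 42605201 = 19^1*2242379^1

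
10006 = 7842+2164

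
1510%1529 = 1510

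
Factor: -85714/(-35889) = 2^1 * 3^(-1) * 7^(-1) * 17^1 * 1709^(-1) * 2521^1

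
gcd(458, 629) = 1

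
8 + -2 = 6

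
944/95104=59/5944 ≈ 0.00993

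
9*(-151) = -1359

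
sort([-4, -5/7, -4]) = [-4, -4, -5/7]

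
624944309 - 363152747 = 261791562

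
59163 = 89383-30220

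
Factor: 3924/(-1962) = -1*2^1 = -2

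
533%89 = 88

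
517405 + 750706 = 1268111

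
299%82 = 53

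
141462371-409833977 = -268371606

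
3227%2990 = 237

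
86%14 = 2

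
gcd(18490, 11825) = 215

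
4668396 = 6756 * 691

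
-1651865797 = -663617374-988248423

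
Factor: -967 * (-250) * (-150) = -1 * 2^2 * 3^1 * 5^5 * 967^1 = -36262500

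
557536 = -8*(-69692)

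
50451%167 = 17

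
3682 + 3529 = 7211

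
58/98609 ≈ 0.000588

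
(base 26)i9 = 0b111011101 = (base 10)477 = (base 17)1b1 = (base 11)3a4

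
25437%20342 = 5095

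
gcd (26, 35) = 1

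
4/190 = 2/95 ≈ 0.0211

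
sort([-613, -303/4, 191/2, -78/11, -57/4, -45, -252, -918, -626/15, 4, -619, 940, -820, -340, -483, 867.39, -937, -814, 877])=[-937, -918, -820, -814, -619, -613, -483, -340, -252, -303/4, -45, -626/15, -57/4, -78/11, 4, 191/2, 867.39, 877, 940]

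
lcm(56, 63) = 504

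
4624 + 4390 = 9014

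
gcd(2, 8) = 2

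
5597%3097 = 2500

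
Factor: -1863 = -1*3^4*23^1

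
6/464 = 3/232 ≈ 0.0129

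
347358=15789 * 22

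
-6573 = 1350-7923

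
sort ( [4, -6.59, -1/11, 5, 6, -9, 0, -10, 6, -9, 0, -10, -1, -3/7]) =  [-10, -10, -9, -9, -6.59, -1, -3/7, -1/11, 0, 0, 4, 5, 6, 6]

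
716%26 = 14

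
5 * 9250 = 46250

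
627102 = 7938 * 79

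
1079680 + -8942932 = -7863252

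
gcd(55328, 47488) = 224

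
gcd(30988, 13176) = 244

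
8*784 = 6272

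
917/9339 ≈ 0.0982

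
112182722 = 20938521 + 91244201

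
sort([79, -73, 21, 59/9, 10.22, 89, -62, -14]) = [-73, -62, -14, 59/9, 10.22, 21, 79, 89]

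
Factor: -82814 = -1*2^1*47^1*881^1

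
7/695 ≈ 0.0101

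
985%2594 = 985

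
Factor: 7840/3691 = 2^5*5^1*7^2*3691^(-1)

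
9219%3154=2911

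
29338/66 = 14669/33 ≈ 444.52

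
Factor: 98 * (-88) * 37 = -1 * 2^4 * 7^2 * 11^1 * 37^1 = -319088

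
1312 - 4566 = -3254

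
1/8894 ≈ 0.000112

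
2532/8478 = 422/1413 ≈ 0.299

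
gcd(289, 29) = 1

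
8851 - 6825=2026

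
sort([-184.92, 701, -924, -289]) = [-924, -289, -184.92, 701]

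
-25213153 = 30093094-55306247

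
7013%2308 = 89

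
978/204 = 163/34 ≈ 4.79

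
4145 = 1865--2280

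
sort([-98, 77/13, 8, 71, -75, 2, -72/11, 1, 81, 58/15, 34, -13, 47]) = [-98, -75, -13, -72/11, 1, 2, 58/15, 77/13, 8, 34, 47, 71, 81]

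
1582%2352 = 1582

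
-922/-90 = 10 + 11/45≈10.24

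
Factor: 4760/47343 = 2^3 * 3^(-1) * 5^1 * 7^1 * 17^1 * 43^(-1) * 367^(-1)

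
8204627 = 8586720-382093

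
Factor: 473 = 11^1 * 43^1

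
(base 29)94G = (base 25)C81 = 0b1111000010101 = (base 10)7701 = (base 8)17025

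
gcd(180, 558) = 18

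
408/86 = 204/43 ≈ 4.74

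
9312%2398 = 2118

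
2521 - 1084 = 1437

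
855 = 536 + 319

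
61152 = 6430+54722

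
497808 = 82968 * 6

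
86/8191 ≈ 0.0105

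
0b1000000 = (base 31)22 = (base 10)64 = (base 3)2101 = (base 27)2a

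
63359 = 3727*17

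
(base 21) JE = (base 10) 413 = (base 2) 110011101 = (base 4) 12131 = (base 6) 1525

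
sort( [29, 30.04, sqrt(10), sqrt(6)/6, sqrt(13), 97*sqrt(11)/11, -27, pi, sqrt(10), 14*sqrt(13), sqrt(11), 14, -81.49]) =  [-81.49, -27, sqrt(6)/6, pi, sqrt(10), sqrt(10), sqrt(11), sqrt(13), 14, 29, 97*sqrt(11)/11, 30.04, 14*sqrt(13)]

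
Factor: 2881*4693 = 13^1*19^2*43^1*67^1 = 13520533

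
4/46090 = 2/23045 ≈ 0.0000868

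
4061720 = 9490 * 428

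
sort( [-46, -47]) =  [-47, -46]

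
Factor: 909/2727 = 3^(-1) = 1/3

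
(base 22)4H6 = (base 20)5FG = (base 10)2316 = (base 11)1816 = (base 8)4414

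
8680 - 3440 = 5240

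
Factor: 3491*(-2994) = -1*2^1*3^1*499^1*3491^1 = -10452054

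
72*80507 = 5796504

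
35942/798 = 45+16/399 ≈ 45.04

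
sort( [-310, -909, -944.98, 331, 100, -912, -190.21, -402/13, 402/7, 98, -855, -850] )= [-944.98, -912, -909, -855, -850, -310, -190.21, -402/13, 402/7, 98, 100, 331] 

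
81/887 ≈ 0.0913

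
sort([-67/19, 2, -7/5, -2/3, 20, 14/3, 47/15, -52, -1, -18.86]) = [-52, -18.86, -67/19, -7/5, -1, -2/3, 2, 47/15, 14/3, 20]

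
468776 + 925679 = 1394455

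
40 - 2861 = -2821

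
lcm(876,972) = 70956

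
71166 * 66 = 4696956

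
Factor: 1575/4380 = 2^(-2)*3^1*5^1*7^1*73^(-1) = 105/292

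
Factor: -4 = -1*2^2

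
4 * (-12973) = -51892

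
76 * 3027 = 230052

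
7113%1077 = 651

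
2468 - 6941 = -4473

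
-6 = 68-74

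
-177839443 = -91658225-86181218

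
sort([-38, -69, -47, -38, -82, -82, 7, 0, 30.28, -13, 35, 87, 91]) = [-82, -82, -69, -47, -38, -38, -13, 0, 7, 30.28, 35, 87, 91]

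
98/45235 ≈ 0.00217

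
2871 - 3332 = -461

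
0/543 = 0 = 0.00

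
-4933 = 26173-31106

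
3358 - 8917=-5559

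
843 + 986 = 1829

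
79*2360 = 186440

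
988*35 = 34580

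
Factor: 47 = 47^1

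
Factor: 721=7^1*103^1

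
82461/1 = 82461 = 82461.00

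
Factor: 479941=7^1 * 11^1 * 23^1 * 271^1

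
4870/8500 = 487/850 ≈ 0.573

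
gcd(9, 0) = 9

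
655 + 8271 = 8926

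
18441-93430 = -74989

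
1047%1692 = 1047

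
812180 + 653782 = 1465962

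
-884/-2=442=442.00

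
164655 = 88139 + 76516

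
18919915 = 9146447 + 9773468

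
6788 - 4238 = 2550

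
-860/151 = -5-105/151≈-5.70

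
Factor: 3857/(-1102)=-1*2^(-1)*7^1=-7/2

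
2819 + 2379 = 5198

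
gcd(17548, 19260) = 428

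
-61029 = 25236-86265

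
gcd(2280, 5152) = 8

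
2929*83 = 243107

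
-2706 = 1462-4168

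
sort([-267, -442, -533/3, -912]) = [-912, -442, -267, -533/3]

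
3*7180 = 21540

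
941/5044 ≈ 0.187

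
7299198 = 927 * 7874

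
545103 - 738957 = -193854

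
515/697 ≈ 0.739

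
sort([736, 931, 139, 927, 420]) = [139, 420, 736, 927, 931]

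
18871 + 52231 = 71102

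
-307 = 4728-5035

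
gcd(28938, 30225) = 39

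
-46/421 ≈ -0.109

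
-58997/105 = -561-92/105 ≈ -561.88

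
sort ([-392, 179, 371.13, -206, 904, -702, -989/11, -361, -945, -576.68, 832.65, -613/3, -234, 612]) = [-945, -702, -576.68, -392, -361, -234, -206, -613/3, -989/11, 179, 371.13, 612, 832.65, 904]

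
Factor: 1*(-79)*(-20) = 2^2*5^1*79^1 = 1580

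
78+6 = 84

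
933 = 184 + 749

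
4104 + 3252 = 7356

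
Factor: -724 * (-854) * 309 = 2^3 * 3^1 * 7^1 * 61^1 * 103^1 * 181^1 = 191053464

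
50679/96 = 527 + 29/32 ≈ 527.91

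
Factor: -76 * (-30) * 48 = 2^7 * 3^2 * 5^1 * 19^1 = 109440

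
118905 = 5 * 23781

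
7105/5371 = 1 + 1734/5371 ≈ 1.32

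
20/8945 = 4/1789 ≈ 0.00224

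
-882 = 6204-7086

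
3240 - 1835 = 1405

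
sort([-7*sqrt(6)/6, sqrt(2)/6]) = [-7*sqrt(6)/6, sqrt(2)/6]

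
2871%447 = 189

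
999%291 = 126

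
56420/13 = 4340 = 4340.00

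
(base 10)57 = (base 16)39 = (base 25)27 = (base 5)212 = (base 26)25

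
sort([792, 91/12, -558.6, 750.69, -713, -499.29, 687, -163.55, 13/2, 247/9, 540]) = [-713, -558.6, -499.29, -163.55, 13/2, 91/12, 247/9, 540, 687, 750.69, 792]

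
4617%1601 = 1415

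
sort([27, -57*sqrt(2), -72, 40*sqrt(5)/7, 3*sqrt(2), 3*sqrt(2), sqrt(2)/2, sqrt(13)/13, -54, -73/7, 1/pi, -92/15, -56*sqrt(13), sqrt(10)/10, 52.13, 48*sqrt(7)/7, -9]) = [-56*sqrt(13), -57*sqrt(2), -72, -54, -73/7, -9, -92/15, sqrt(13)/13, sqrt(10)/10, 1/pi, sqrt(2)/2, 3*sqrt(2), 3*sqrt(2), 40*sqrt(5)/7, 48*sqrt(7)/7, 27, 52.13]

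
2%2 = 0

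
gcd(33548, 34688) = 4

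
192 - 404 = -212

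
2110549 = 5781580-3671031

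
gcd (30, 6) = 6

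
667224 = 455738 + 211486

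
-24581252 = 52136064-76717316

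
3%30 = 3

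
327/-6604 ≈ -0.0495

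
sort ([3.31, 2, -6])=[-6, 2, 3.31]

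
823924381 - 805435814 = 18488567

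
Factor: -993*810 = -1*2^1*3^5*5^1*331^1 = -804330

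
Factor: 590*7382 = 2^2*5^1*59^1*3691^1 = 4355380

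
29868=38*786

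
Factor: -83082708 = -1*2^2*3^2*43^1*191^1*281^1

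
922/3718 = 461/1859 ≈ 0.248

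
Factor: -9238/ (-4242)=3^ (-1)*7^ (-1)*31^1*101^ (-1)*149^1=4619/2121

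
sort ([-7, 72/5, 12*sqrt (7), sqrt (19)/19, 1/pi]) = [-7, sqrt (19)/19, 1/pi, 72/5, 12*sqrt (7)]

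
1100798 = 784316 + 316482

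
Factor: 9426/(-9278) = -1 * 3^1 * 1571^1 * 4639^(-1) = -4713/4639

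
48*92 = 4416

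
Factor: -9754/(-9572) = 2^(-1)*2393^(-1)*4877^1 = 4877/4786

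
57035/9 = 6337 + 2/9 ≈ 6337.22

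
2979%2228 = 751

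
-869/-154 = 79/14 ≈ 5.64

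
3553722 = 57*62346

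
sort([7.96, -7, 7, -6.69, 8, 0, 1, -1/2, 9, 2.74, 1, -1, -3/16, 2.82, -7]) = [-7, -7, -6.69, -1, -1/2, -3/16, 0, 1, 1, 2.74, 2.82, 7, 7.96, 8, 9]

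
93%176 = 93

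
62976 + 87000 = 149976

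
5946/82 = 72+21/41 ≈ 72.51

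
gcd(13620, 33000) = 60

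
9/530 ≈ 0.0170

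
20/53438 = 10/26719 ≈ 0.000374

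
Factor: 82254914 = 2^1 * 7^1 * 19^1 * 191^1 * 1619^1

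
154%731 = 154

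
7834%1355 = 1059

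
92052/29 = 3174+6/29 ≈ 3174.21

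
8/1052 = 2/263 ≈ 0.00760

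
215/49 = 4 + 19/49 ≈ 4.39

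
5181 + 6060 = 11241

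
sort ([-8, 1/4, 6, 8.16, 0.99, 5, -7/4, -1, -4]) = [-8, -4, -7/4, -1, 1/4, 0.99, 5, 6, 8.16]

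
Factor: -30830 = -1*2^1*5^1*3083^1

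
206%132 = 74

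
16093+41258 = 57351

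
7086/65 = 109+1/65 ≈ 109.02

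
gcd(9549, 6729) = 3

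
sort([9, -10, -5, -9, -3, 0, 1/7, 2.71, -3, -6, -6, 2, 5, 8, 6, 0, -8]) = [-10, -9, -8, -6, -6, -5, -3, -3, 0, 0, 1/7, 2, 2.71, 5, 6, 8, 9]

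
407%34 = 33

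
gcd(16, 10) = 2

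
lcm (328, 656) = 656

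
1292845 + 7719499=9012344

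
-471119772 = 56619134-527738906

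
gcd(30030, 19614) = 42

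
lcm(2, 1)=2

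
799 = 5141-4342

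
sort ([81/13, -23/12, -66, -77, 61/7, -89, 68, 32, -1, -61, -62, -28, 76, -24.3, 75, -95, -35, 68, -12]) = [-95, -89, -77, -66, -62, -61, -35, -28, -24.3, -12, -23/12, -1, 81/13, 61/7, 32, 68, 68, 75, 76]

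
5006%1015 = 946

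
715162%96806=37520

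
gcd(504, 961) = 1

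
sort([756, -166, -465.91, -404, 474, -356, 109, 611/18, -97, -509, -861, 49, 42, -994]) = [-994, -861, -509, -465.91, -404, -356, -166, -97, 611/18, 42, 49, 109, 474, 756]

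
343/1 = 343 = 343.00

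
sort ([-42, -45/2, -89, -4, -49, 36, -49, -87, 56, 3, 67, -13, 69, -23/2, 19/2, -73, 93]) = [-89, -87, -73, -49, -49, -42, -45/2, -13, -23/2, -4, 3, 19/2, 36, 56, 67, 69, 93]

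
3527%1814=1713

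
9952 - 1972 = 7980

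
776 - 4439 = -3663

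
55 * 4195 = 230725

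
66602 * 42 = 2797284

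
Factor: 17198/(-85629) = -1 * 2^1 * 3^(-1) * 17^(-1) * 23^(-1) * 73^(-1) * 8599^1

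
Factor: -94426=-1*2^1*31^1*1523^1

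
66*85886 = 5668476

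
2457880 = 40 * 61447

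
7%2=1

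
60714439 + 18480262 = 79194701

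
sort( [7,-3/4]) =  [-3/4,7]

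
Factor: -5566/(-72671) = 2^1 * 11^2 * 23^1 * 72671^(-1)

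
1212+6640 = 7852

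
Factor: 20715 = 3^1*5^1*1381^1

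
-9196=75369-84565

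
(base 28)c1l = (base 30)af7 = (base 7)36400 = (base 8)22361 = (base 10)9457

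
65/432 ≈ 0.150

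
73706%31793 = 10120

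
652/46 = 14 + 4/23 ≈ 14.17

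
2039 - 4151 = -2112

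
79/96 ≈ 0.823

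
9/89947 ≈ 0.000100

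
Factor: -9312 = -1*2^5*3^1*97^1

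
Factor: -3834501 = -1*3^1*11^1*131^1*887^1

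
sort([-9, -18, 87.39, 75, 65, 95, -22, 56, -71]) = [-71, -22, -18, -9, 56, 65, 75, 87.39, 95]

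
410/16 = 25 + 5/8 ≈ 25.63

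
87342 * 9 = 786078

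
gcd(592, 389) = 1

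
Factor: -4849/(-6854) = 2^(-1)*13^1*23^(-1)*149^(-1)*373^1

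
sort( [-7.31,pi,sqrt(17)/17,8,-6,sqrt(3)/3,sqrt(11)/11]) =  [-7.31,-6,sqrt(17)/17,sqrt(11)/11,sqrt(3)/3,pi,8]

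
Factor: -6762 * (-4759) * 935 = 2^1 * 3^1 * 5^1 * 7^2 * 11^1 * 17^1 * 23^1 * 4759^1 = 30088634730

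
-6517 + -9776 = -16293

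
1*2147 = 2147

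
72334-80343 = -8009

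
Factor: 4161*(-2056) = -1*2^3*3^1*19^1*73^1*257^1 = -8555016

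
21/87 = 7/29 ≈ 0.241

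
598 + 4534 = 5132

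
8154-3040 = 5114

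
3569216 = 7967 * 448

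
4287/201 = 1429/67 ≈ 21.33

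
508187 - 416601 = 91586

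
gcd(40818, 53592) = 6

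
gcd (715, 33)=11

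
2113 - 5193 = -3080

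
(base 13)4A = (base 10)62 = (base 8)76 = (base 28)26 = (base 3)2022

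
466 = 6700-6234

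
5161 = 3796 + 1365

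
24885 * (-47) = -1169595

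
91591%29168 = 4087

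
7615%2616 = 2383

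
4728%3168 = 1560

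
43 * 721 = 31003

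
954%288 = 90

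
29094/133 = 218 + 100/133 ≈ 218.75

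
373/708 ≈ 0.527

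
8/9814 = 4/4907 ≈ 0.000815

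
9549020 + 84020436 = 93569456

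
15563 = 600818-585255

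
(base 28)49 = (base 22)5b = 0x79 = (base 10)121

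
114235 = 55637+58598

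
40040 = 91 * 440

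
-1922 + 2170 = 248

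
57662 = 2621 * 22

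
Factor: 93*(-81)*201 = -1*3^6*31^1*67^1 = -1514133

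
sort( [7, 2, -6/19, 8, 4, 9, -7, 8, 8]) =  [-7, -6/19, 2, 4, 7, 8, 8, 8, 9]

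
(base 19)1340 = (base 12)4782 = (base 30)8r8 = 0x1f52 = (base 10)8018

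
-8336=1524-9860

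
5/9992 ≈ 0.000500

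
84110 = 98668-14558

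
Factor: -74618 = -1*2^1*37309^1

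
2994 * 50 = 149700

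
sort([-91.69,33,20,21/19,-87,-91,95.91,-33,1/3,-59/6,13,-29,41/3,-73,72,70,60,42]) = [-91.69,-91,-87,-73,-33,-29,-59/6,1/3,21/19,13,41/3,20,33,42,60,70,72,95.91]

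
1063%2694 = 1063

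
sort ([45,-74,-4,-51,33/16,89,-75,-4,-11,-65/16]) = [-75,-74,-51,-11,-65/16,-4,-4,33/16,45,89]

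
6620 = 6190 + 430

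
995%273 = 176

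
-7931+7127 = -804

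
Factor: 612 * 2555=2^2 * 3^2 * 5^1 * 7^1 * 17^1 * 73^1=1563660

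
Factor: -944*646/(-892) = 2^3*17^1*19^1*59^1*223^(-1) = 152456/223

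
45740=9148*5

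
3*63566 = 190698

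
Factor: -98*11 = -1*2^1*7^2*11^1 = -1078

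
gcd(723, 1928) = 241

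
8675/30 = 1735/6 ≈ 289.17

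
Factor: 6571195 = 5^1*1314239^1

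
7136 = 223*32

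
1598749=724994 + 873755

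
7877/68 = 115 + 57/68 ≈ 115.84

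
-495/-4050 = 11/90 ≈ 0.122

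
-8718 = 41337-50055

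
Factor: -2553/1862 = -1 * 2^(-1) * 3^1 * 7^(-2) * 19^(-1) * 23^1 * 37^1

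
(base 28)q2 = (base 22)1b4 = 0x2da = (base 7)2062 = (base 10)730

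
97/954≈0.102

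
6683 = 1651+5032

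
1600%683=234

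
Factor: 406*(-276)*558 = -1*2^4*3^3*7^1*23^1*29^1*31^1 = -62527248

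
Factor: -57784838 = -1*2^1*757^1*38167^1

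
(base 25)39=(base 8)124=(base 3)10010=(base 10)84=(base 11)77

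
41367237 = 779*53103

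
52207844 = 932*56017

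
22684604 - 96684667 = -74000063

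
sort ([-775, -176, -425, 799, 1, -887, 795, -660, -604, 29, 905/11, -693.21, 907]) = [-887, -775, -693.21, -660, -604, -425, -176, 1, 29, 905/11, 795, 799, 907]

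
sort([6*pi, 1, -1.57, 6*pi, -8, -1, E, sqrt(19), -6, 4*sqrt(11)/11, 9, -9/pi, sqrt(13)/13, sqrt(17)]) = [-8, -6, -9/pi, -1.57, -1, sqrt(13)/13, 1, 4*sqrt(11)/11, E, sqrt(17), sqrt(19), 9, 6*pi, 6*pi]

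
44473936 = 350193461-305719525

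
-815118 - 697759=-1512877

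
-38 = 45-83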